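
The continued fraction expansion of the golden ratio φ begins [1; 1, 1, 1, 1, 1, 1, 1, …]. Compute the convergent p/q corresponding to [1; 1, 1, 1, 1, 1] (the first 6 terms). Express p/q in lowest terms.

Starting at the tail and folding back:
Start with 1.
1 + 1/(1/1) = 1 + 1/1 = 2/1
1 + 1/(2/1) = 1 + 1/2 = 3/2
1 + 1/(3/2) = 1 + 2/3 = 5/3
1 + 1/(5/3) = 1 + 3/5 = 8/5
1 + 1/(8/5) = 1 + 5/8 = 13/8

13/8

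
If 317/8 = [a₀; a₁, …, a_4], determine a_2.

1

317 = 39·8 + 5, so a_0 = 39
8 = 1·5 + 3, so a_1 = 1
5 = 1·3 + 2, so a_2 = 1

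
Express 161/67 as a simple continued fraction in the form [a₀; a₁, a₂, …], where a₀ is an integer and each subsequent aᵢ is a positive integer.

⌊161/67⌋ = 2, remainder 27
⌊67/27⌋ = 2, remainder 13
⌊27/13⌋ = 2, remainder 1
⌊13/1⌋ = 13, remainder 0

[2; 2, 2, 13]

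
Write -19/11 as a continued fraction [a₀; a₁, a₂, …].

[-2; 3, 1, 2]

Apply division with remainder until the remainder is 0:
-19 ÷ 11 → quotient -2, remainder 3
11 ÷ 3 → quotient 3, remainder 2
3 ÷ 2 → quotient 1, remainder 1
2 ÷ 1 → quotient 2, remainder 0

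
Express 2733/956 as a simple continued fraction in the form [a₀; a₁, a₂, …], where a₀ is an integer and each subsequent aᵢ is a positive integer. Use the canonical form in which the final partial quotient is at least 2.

Repeatedly divide and take the remainder:
2733 ÷ 956 → quotient 2, remainder 821
956 ÷ 821 → quotient 1, remainder 135
821 ÷ 135 → quotient 6, remainder 11
135 ÷ 11 → quotient 12, remainder 3
11 ÷ 3 → quotient 3, remainder 2
3 ÷ 2 → quotient 1, remainder 1
2 ÷ 1 → quotient 2, remainder 0

[2; 1, 6, 12, 3, 1, 2]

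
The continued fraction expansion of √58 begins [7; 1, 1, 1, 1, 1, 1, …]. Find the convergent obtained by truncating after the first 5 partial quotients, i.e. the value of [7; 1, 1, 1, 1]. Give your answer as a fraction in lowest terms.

Start with 1.
1 + 1/(1/1) = 1 + 1/1 = 2/1
1 + 1/(2/1) = 1 + 1/2 = 3/2
1 + 1/(3/2) = 1 + 2/3 = 5/3
7 + 1/(5/3) = 7 + 3/5 = 38/5

38/5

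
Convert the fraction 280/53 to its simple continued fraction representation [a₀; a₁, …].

[5; 3, 1, 1, 7]

280 ÷ 53 → quotient 5, remainder 15
53 ÷ 15 → quotient 3, remainder 8
15 ÷ 8 → quotient 1, remainder 7
8 ÷ 7 → quotient 1, remainder 1
7 ÷ 1 → quotient 7, remainder 0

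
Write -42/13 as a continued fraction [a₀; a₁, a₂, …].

Run the Euclidean algorithm, recording each quotient:
-42 = -4·13 + 10, so a_0 = -4
13 = 1·10 + 3, so a_1 = 1
10 = 3·3 + 1, so a_2 = 3
3 = 3·1 + 0, so a_3 = 3

[-4; 1, 3, 3]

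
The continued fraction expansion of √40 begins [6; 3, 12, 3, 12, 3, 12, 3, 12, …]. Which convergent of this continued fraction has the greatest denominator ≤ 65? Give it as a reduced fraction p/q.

List convergents until the denominator exceeds the bound:
a_0 = 6: 6/1  (≤ bound)
a_1 = 3: 19/3  (≤ bound)
a_2 = 12: 234/37  (≤ bound)
a_3 = 3: 721/114  (> 65, stop)

234/37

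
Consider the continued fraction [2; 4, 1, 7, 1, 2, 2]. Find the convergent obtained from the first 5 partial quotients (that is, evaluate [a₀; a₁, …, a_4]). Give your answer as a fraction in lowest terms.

Start with 1.
7 + 1/(1/1) = 7 + 1/1 = 8/1
1 + 1/(8/1) = 1 + 1/8 = 9/8
4 + 1/(9/8) = 4 + 8/9 = 44/9
2 + 1/(44/9) = 2 + 9/44 = 97/44

97/44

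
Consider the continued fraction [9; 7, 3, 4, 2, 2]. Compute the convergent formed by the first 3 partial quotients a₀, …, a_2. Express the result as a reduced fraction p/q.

Starting at the tail and folding back:
Start with 3.
7 + 1/(3/1) = 7 + 1/3 = 22/3
9 + 1/(22/3) = 9 + 3/22 = 201/22

201/22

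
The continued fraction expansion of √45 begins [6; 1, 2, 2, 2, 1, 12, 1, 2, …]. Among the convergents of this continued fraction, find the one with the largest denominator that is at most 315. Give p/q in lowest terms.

List convergents until the denominator exceeds the bound:
a_0 = 6: 6/1  (≤ bound)
a_1 = 1: 7/1  (≤ bound)
a_2 = 2: 20/3  (≤ bound)
a_3 = 2: 47/7  (≤ bound)
a_4 = 2: 114/17  (≤ bound)
a_5 = 1: 161/24  (≤ bound)
a_6 = 12: 2046/305  (≤ bound)
a_7 = 1: 2207/329  (> 315, stop)

2046/305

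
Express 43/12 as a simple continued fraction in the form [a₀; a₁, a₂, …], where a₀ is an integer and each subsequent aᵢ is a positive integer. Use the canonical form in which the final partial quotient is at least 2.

[3; 1, 1, 2, 2]

⌊43/12⌋ = 3, remainder 7
⌊12/7⌋ = 1, remainder 5
⌊7/5⌋ = 1, remainder 2
⌊5/2⌋ = 2, remainder 1
⌊2/1⌋ = 2, remainder 0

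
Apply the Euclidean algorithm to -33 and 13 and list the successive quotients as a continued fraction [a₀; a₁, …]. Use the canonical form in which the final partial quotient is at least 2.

-33 = -3·13 + 6, so a_0 = -3
13 = 2·6 + 1, so a_1 = 2
6 = 6·1 + 0, so a_2 = 6

[-3; 2, 6]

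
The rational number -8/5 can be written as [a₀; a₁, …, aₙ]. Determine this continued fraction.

[-2; 2, 2]

-8 = -2·5 + 2, so a_0 = -2
5 = 2·2 + 1, so a_1 = 2
2 = 2·1 + 0, so a_2 = 2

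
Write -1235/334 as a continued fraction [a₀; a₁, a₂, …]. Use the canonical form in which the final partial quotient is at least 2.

Run the Euclidean algorithm, recording each quotient:
-1235 = -4·334 + 101, so a_0 = -4
334 = 3·101 + 31, so a_1 = 3
101 = 3·31 + 8, so a_2 = 3
31 = 3·8 + 7, so a_3 = 3
8 = 1·7 + 1, so a_4 = 1
7 = 7·1 + 0, so a_5 = 7

[-4; 3, 3, 3, 1, 7]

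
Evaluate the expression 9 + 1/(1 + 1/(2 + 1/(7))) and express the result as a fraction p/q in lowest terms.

213/22

Build up convergents one term at a time:
a_0 = 9: 9/1
a_1 = 1: 10/1
a_2 = 2: 29/3
a_3 = 7: 213/22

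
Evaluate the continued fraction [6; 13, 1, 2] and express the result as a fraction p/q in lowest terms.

Build up convergents one term at a time:
a_0 = 6: 6/1
a_1 = 13: 79/13
a_2 = 1: 85/14
a_3 = 2: 249/41

249/41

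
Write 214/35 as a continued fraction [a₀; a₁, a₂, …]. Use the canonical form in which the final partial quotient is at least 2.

[6; 8, 1, 3]

Repeatedly divide and take the remainder:
⌊214/35⌋ = 6, remainder 4
⌊35/4⌋ = 8, remainder 3
⌊4/3⌋ = 1, remainder 1
⌊3/1⌋ = 3, remainder 0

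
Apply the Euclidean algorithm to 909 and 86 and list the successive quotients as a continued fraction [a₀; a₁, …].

⌊909/86⌋ = 10, remainder 49
⌊86/49⌋ = 1, remainder 37
⌊49/37⌋ = 1, remainder 12
⌊37/12⌋ = 3, remainder 1
⌊12/1⌋ = 12, remainder 0

[10; 1, 1, 3, 12]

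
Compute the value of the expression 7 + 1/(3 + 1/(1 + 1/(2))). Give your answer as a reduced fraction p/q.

80/11

a_0 = 7: 7/1
a_1 = 3: 22/3
a_2 = 1: 29/4
a_3 = 2: 80/11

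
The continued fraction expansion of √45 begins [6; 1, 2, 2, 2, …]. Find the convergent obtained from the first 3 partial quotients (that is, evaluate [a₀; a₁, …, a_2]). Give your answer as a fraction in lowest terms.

a_0 = 6: 6/1
a_1 = 1: 7/1
a_2 = 2: 20/3

20/3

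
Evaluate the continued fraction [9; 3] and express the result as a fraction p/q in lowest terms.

Collapse the nested fraction from the inside out:
Start with 3.
9 + 1/(3/1) = 9 + 1/3 = 28/3

28/3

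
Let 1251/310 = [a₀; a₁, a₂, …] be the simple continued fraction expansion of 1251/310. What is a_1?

28

Repeatedly divide and take the remainder:
1251 ÷ 310 → quotient 4, remainder 11
310 ÷ 11 → quotient 28, remainder 2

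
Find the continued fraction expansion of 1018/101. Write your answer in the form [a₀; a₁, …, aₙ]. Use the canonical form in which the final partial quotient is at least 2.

[10; 12, 1, 1, 1, 2]

1018 = 10·101 + 8, so a_0 = 10
101 = 12·8 + 5, so a_1 = 12
8 = 1·5 + 3, so a_2 = 1
5 = 1·3 + 2, so a_3 = 1
3 = 1·2 + 1, so a_4 = 1
2 = 2·1 + 0, so a_5 = 2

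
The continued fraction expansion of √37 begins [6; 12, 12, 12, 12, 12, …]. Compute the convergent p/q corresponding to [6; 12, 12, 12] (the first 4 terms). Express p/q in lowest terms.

Use the convergent recurrence hₖ = aₖ·hₖ₋₁ + hₖ₋₂ (and likewise for the denominators kₖ):
a_0 = 6: 6/1
a_1 = 12: 73/12
a_2 = 12: 882/145
a_3 = 12: 10657/1752

10657/1752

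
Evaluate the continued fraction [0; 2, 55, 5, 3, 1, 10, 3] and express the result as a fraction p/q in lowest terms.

a_0 = 0: 0/1
a_1 = 2: 1/2
a_2 = 55: 55/111
a_3 = 5: 276/557
a_4 = 3: 883/1782
a_5 = 1: 1159/2339
a_6 = 10: 12473/25172
a_7 = 3: 38578/77855

38578/77855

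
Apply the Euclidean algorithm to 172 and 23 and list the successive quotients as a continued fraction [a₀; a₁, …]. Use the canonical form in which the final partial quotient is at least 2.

[7; 2, 11]

Run the Euclidean algorithm, recording each quotient:
172 ÷ 23 → quotient 7, remainder 11
23 ÷ 11 → quotient 2, remainder 1
11 ÷ 1 → quotient 11, remainder 0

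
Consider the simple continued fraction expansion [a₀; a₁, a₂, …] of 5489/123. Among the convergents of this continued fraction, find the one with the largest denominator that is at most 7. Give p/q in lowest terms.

List convergents until the denominator exceeds the bound:
a_0 = 44: 44/1  (≤ bound)
a_1 = 1: 45/1  (≤ bound)
a_2 = 1: 89/2  (≤ bound)
a_3 = 1: 134/3  (≤ bound)
a_4 = 2: 357/8  (> 7, stop)

134/3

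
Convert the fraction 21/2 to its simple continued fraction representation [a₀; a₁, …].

[10; 2]

Run the Euclidean algorithm, recording each quotient:
21 ÷ 2 → quotient 10, remainder 1
2 ÷ 1 → quotient 2, remainder 0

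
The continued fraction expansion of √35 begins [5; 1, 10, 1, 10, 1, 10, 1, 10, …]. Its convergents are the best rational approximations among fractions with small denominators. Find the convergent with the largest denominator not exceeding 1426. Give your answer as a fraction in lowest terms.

846/143

a_0 = 5: 5/1  (≤ bound)
a_1 = 1: 6/1  (≤ bound)
a_2 = 10: 65/11  (≤ bound)
a_3 = 1: 71/12  (≤ bound)
a_4 = 10: 775/131  (≤ bound)
a_5 = 1: 846/143  (≤ bound)
a_6 = 10: 9235/1561  (> 1426, stop)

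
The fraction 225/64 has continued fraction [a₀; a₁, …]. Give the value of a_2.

Apply division with remainder until the remainder is 0:
225 = 3·64 + 33, so a_0 = 3
64 = 1·33 + 31, so a_1 = 1
33 = 1·31 + 2, so a_2 = 1

1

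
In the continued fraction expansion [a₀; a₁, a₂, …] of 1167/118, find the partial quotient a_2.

⌊1167/118⌋ = 9, remainder 105
⌊118/105⌋ = 1, remainder 13
⌊105/13⌋ = 8, remainder 1

8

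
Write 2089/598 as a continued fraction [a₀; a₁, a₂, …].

2089 = 3·598 + 295, so a_0 = 3
598 = 2·295 + 8, so a_1 = 2
295 = 36·8 + 7, so a_2 = 36
8 = 1·7 + 1, so a_3 = 1
7 = 7·1 + 0, so a_4 = 7

[3; 2, 36, 1, 7]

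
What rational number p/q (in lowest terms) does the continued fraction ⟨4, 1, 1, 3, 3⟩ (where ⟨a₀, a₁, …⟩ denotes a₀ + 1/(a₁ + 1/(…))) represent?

105/23

Compute successive convergents:
a_0 = 4: 4/1
a_1 = 1: 5/1
a_2 = 1: 9/2
a_3 = 3: 32/7
a_4 = 3: 105/23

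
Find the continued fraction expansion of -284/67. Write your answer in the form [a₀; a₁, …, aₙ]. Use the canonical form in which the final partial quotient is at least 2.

[-5; 1, 3, 5, 3]

-284 = -5·67 + 51, so a_0 = -5
67 = 1·51 + 16, so a_1 = 1
51 = 3·16 + 3, so a_2 = 3
16 = 5·3 + 1, so a_3 = 5
3 = 3·1 + 0, so a_4 = 3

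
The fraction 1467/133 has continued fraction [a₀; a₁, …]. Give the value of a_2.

Repeatedly divide and take the remainder:
1467 ÷ 133 → quotient 11, remainder 4
133 ÷ 4 → quotient 33, remainder 1
4 ÷ 1 → quotient 4, remainder 0

4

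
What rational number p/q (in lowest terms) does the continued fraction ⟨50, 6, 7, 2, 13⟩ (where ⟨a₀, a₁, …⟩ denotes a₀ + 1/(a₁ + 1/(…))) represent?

Work from the innermost term outward:
Start with 13.
2 + 1/(13/1) = 2 + 1/13 = 27/13
7 + 1/(27/13) = 7 + 13/27 = 202/27
6 + 1/(202/27) = 6 + 27/202 = 1239/202
50 + 1/(1239/202) = 50 + 202/1239 = 62152/1239

62152/1239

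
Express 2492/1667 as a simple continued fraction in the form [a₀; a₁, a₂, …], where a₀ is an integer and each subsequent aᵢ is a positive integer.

[1; 2, 48, 1, 1, 8]

2492 = 1·1667 + 825, so a_0 = 1
1667 = 2·825 + 17, so a_1 = 2
825 = 48·17 + 9, so a_2 = 48
17 = 1·9 + 8, so a_3 = 1
9 = 1·8 + 1, so a_4 = 1
8 = 8·1 + 0, so a_5 = 8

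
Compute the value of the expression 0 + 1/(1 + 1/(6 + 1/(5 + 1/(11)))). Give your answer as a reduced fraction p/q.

347/403

Work from the innermost term outward:
Start with 11.
5 + 1/(11/1) = 5 + 1/11 = 56/11
6 + 1/(56/11) = 6 + 11/56 = 347/56
1 + 1/(347/56) = 1 + 56/347 = 403/347
0 + 1/(403/347) = 0 + 347/403 = 347/403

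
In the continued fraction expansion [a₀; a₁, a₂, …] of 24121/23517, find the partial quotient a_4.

2

Run the Euclidean algorithm, recording each quotient:
24121 = 1·23517 + 604, so a_0 = 1
23517 = 38·604 + 565, so a_1 = 38
604 = 1·565 + 39, so a_2 = 1
565 = 14·39 + 19, so a_3 = 14
39 = 2·19 + 1, so a_4 = 2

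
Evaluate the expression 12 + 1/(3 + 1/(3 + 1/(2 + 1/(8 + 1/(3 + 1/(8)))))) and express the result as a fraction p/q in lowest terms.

61939/5034

a_0 = 12: 12/1
a_1 = 3: 37/3
a_2 = 3: 123/10
a_3 = 2: 283/23
a_4 = 8: 2387/194
a_5 = 3: 7444/605
a_6 = 8: 61939/5034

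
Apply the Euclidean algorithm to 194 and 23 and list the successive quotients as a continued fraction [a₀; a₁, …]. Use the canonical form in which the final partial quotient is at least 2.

[8; 2, 3, 3]

194 ÷ 23 → quotient 8, remainder 10
23 ÷ 10 → quotient 2, remainder 3
10 ÷ 3 → quotient 3, remainder 1
3 ÷ 1 → quotient 3, remainder 0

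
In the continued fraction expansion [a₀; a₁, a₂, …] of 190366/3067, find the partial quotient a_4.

190366 ÷ 3067 → quotient 62, remainder 212
3067 ÷ 212 → quotient 14, remainder 99
212 ÷ 99 → quotient 2, remainder 14
99 ÷ 14 → quotient 7, remainder 1
14 ÷ 1 → quotient 14, remainder 0

14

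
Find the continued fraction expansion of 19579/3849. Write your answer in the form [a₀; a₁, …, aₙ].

[5; 11, 1, 1, 9, 1, 15]

Apply division with remainder until the remainder is 0:
19579 = 5·3849 + 334, so a_0 = 5
3849 = 11·334 + 175, so a_1 = 11
334 = 1·175 + 159, so a_2 = 1
175 = 1·159 + 16, so a_3 = 1
159 = 9·16 + 15, so a_4 = 9
16 = 1·15 + 1, so a_5 = 1
15 = 15·1 + 0, so a_6 = 15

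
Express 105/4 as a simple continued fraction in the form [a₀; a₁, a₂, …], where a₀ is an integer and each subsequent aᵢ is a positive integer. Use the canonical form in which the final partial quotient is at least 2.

[26; 4]

Apply division with remainder until the remainder is 0:
⌊105/4⌋ = 26, remainder 1
⌊4/1⌋ = 4, remainder 0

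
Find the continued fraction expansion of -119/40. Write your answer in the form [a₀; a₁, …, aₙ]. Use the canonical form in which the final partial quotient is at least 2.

Repeatedly divide and take the remainder:
-119 = -3·40 + 1, so a_0 = -3
40 = 40·1 + 0, so a_1 = 40

[-3; 40]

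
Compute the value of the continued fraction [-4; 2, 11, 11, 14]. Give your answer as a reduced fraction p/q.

-12653/3593

Use the convergent recurrence hₖ = aₖ·hₖ₋₁ + hₖ₋₂ (and likewise for the denominators kₖ):
a_0 = -4: -4/1
a_1 = 2: -7/2
a_2 = 11: -81/23
a_3 = 11: -898/255
a_4 = 14: -12653/3593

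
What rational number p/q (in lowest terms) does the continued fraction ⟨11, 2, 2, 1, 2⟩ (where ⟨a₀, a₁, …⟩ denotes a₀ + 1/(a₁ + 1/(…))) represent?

Compute successive convergents:
a_0 = 11: 11/1
a_1 = 2: 23/2
a_2 = 2: 57/5
a_3 = 1: 80/7
a_4 = 2: 217/19

217/19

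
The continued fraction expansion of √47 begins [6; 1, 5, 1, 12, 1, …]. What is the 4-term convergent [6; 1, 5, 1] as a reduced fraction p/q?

Use the convergent recurrence hₖ = aₖ·hₖ₋₁ + hₖ₋₂ (and likewise for the denominators kₖ):
a_0 = 6: 6/1
a_1 = 1: 7/1
a_2 = 5: 41/6
a_3 = 1: 48/7

48/7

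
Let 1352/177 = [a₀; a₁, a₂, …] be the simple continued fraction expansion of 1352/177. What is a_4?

3

1352 = 7·177 + 113, so a_0 = 7
177 = 1·113 + 64, so a_1 = 1
113 = 1·64 + 49, so a_2 = 1
64 = 1·49 + 15, so a_3 = 1
49 = 3·15 + 4, so a_4 = 3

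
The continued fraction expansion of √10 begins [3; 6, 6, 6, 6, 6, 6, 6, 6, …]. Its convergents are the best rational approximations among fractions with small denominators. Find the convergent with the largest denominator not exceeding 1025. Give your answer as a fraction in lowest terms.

a_0 = 3: 3/1  (≤ bound)
a_1 = 6: 19/6  (≤ bound)
a_2 = 6: 117/37  (≤ bound)
a_3 = 6: 721/228  (≤ bound)
a_4 = 6: 4443/1405  (> 1025, stop)

721/228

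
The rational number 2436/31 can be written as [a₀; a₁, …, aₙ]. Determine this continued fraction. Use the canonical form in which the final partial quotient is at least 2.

[78; 1, 1, 2, 1, 1, 2]

2436 = 78·31 + 18, so a_0 = 78
31 = 1·18 + 13, so a_1 = 1
18 = 1·13 + 5, so a_2 = 1
13 = 2·5 + 3, so a_3 = 2
5 = 1·3 + 2, so a_4 = 1
3 = 1·2 + 1, so a_5 = 1
2 = 2·1 + 0, so a_6 = 2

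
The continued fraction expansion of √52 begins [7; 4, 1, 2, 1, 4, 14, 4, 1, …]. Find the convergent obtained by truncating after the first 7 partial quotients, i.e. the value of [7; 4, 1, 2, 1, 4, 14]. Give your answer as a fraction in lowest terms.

9223/1279

Compute successive convergents:
a_0 = 7: 7/1
a_1 = 4: 29/4
a_2 = 1: 36/5
a_3 = 2: 101/14
a_4 = 1: 137/19
a_5 = 4: 649/90
a_6 = 14: 9223/1279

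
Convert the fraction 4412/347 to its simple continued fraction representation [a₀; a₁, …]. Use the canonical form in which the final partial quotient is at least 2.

[12; 1, 2, 1, 1, 49]

4412 ÷ 347 → quotient 12, remainder 248
347 ÷ 248 → quotient 1, remainder 99
248 ÷ 99 → quotient 2, remainder 50
99 ÷ 50 → quotient 1, remainder 49
50 ÷ 49 → quotient 1, remainder 1
49 ÷ 1 → quotient 49, remainder 0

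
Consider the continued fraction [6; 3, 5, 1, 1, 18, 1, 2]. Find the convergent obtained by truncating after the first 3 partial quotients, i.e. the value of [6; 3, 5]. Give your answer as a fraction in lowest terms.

101/16

Start with 5.
3 + 1/(5/1) = 3 + 1/5 = 16/5
6 + 1/(16/5) = 6 + 5/16 = 101/16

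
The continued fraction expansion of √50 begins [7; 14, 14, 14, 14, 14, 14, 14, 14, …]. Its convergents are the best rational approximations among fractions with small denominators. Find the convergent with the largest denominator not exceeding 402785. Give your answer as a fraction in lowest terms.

275807/39005

a_0 = 7: 7/1  (≤ bound)
a_1 = 14: 99/14  (≤ bound)
a_2 = 14: 1393/197  (≤ bound)
a_3 = 14: 19601/2772  (≤ bound)
a_4 = 14: 275807/39005  (≤ bound)
a_5 = 14: 3880899/548842  (> 402785, stop)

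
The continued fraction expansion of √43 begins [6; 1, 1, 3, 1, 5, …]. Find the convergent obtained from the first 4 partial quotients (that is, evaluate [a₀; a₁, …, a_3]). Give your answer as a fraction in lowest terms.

46/7

Start with 3.
1 + 1/(3/1) = 1 + 1/3 = 4/3
1 + 1/(4/3) = 1 + 3/4 = 7/4
6 + 1/(7/4) = 6 + 4/7 = 46/7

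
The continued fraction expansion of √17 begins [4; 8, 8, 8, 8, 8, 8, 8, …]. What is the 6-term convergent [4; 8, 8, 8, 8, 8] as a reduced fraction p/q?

Use the convergent recurrence hₖ = aₖ·hₖ₋₁ + hₖ₋₂ (and likewise for the denominators kₖ):
a_0 = 4: 4/1
a_1 = 8: 33/8
a_2 = 8: 268/65
a_3 = 8: 2177/528
a_4 = 8: 17684/4289
a_5 = 8: 143649/34840

143649/34840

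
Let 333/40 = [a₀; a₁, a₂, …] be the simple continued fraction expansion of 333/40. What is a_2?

13

⌊333/40⌋ = 8, remainder 13
⌊40/13⌋ = 3, remainder 1
⌊13/1⌋ = 13, remainder 0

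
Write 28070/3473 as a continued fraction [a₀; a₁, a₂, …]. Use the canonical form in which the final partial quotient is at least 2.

[8; 12, 6, 1, 40]

28070 ÷ 3473 → quotient 8, remainder 286
3473 ÷ 286 → quotient 12, remainder 41
286 ÷ 41 → quotient 6, remainder 40
41 ÷ 40 → quotient 1, remainder 1
40 ÷ 1 → quotient 40, remainder 0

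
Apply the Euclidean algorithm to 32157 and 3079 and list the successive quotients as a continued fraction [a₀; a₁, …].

[10; 2, 3, 1, 25, 1, 1, 6]

Repeatedly divide and take the remainder:
⌊32157/3079⌋ = 10, remainder 1367
⌊3079/1367⌋ = 2, remainder 345
⌊1367/345⌋ = 3, remainder 332
⌊345/332⌋ = 1, remainder 13
⌊332/13⌋ = 25, remainder 7
⌊13/7⌋ = 1, remainder 6
⌊7/6⌋ = 1, remainder 1
⌊6/1⌋ = 6, remainder 0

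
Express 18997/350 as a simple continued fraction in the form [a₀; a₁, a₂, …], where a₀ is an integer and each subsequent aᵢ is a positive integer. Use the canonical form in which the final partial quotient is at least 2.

[54; 3, 1, 1, 1, 1, 4, 4]

18997 ÷ 350 → quotient 54, remainder 97
350 ÷ 97 → quotient 3, remainder 59
97 ÷ 59 → quotient 1, remainder 38
59 ÷ 38 → quotient 1, remainder 21
38 ÷ 21 → quotient 1, remainder 17
21 ÷ 17 → quotient 1, remainder 4
17 ÷ 4 → quotient 4, remainder 1
4 ÷ 1 → quotient 4, remainder 0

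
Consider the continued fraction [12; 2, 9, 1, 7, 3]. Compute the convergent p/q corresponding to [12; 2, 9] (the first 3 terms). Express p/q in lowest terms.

237/19

Start with 9.
2 + 1/(9/1) = 2 + 1/9 = 19/9
12 + 1/(19/9) = 12 + 9/19 = 237/19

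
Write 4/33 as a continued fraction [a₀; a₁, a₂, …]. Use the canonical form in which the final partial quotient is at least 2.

Run the Euclidean algorithm, recording each quotient:
4 = 0·33 + 4, so a_0 = 0
33 = 8·4 + 1, so a_1 = 8
4 = 4·1 + 0, so a_2 = 4

[0; 8, 4]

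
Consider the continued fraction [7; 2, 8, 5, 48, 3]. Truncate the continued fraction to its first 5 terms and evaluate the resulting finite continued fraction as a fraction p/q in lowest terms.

31327/4193

Collapse the nested fraction from the inside out:
Start with 48.
5 + 1/(48/1) = 5 + 1/48 = 241/48
8 + 1/(241/48) = 8 + 48/241 = 1976/241
2 + 1/(1976/241) = 2 + 241/1976 = 4193/1976
7 + 1/(4193/1976) = 7 + 1976/4193 = 31327/4193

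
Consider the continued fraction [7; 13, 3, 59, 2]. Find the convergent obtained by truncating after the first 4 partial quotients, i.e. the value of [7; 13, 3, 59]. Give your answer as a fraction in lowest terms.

16789/2373

a_0 = 7: 7/1
a_1 = 13: 92/13
a_2 = 3: 283/40
a_3 = 59: 16789/2373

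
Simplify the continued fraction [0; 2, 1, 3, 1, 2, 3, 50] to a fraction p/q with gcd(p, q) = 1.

Start with 50.
3 + 1/(50/1) = 3 + 1/50 = 151/50
2 + 1/(151/50) = 2 + 50/151 = 352/151
1 + 1/(352/151) = 1 + 151/352 = 503/352
3 + 1/(503/352) = 3 + 352/503 = 1861/503
1 + 1/(1861/503) = 1 + 503/1861 = 2364/1861
2 + 1/(2364/1861) = 2 + 1861/2364 = 6589/2364
0 + 1/(6589/2364) = 0 + 2364/6589 = 2364/6589

2364/6589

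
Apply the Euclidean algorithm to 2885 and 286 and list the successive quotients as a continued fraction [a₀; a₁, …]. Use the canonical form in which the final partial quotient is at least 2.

[10; 11, 2, 3, 1, 2]

2885 = 10·286 + 25, so a_0 = 10
286 = 11·25 + 11, so a_1 = 11
25 = 2·11 + 3, so a_2 = 2
11 = 3·3 + 2, so a_3 = 3
3 = 1·2 + 1, so a_4 = 1
2 = 2·1 + 0, so a_5 = 2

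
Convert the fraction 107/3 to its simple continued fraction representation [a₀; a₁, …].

⌊107/3⌋ = 35, remainder 2
⌊3/2⌋ = 1, remainder 1
⌊2/1⌋ = 2, remainder 0

[35; 1, 2]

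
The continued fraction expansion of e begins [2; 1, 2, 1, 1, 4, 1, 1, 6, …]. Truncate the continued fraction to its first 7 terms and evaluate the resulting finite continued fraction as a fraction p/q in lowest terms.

Collapse the nested fraction from the inside out:
Start with 1.
4 + 1/(1/1) = 4 + 1/1 = 5/1
1 + 1/(5/1) = 1 + 1/5 = 6/5
1 + 1/(6/5) = 1 + 5/6 = 11/6
2 + 1/(11/6) = 2 + 6/11 = 28/11
1 + 1/(28/11) = 1 + 11/28 = 39/28
2 + 1/(39/28) = 2 + 28/39 = 106/39

106/39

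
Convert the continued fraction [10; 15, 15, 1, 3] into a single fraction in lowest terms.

Start with 3.
1 + 1/(3/1) = 1 + 1/3 = 4/3
15 + 1/(4/3) = 15 + 3/4 = 63/4
15 + 1/(63/4) = 15 + 4/63 = 949/63
10 + 1/(949/63) = 10 + 63/949 = 9553/949

9553/949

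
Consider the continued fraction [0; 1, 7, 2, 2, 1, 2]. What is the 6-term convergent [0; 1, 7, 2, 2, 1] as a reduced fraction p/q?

52/59

Start with 1.
2 + 1/(1/1) = 2 + 1/1 = 3/1
2 + 1/(3/1) = 2 + 1/3 = 7/3
7 + 1/(7/3) = 7 + 3/7 = 52/7
1 + 1/(52/7) = 1 + 7/52 = 59/52
0 + 1/(59/52) = 0 + 52/59 = 52/59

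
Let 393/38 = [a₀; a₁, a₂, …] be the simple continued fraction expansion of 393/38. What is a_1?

393 ÷ 38 → quotient 10, remainder 13
38 ÷ 13 → quotient 2, remainder 12

2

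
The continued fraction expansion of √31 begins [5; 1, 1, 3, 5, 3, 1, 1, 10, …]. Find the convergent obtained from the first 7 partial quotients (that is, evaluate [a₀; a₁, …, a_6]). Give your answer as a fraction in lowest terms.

a_0 = 5: 5/1
a_1 = 1: 6/1
a_2 = 1: 11/2
a_3 = 3: 39/7
a_4 = 5: 206/37
a_5 = 3: 657/118
a_6 = 1: 863/155

863/155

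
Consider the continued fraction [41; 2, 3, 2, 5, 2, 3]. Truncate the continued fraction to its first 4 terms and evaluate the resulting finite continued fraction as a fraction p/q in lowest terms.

663/16

Compute successive convergents:
a_0 = 41: 41/1
a_1 = 2: 83/2
a_2 = 3: 290/7
a_3 = 2: 663/16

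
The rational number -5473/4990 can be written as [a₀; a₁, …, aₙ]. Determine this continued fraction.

[-2; 1, 9, 3, 53, 3]

Run the Euclidean algorithm, recording each quotient:
-5473 = -2·4990 + 4507, so a_0 = -2
4990 = 1·4507 + 483, so a_1 = 1
4507 = 9·483 + 160, so a_2 = 9
483 = 3·160 + 3, so a_3 = 3
160 = 53·3 + 1, so a_4 = 53
3 = 3·1 + 0, so a_5 = 3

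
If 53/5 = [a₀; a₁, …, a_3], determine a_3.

53 ÷ 5 → quotient 10, remainder 3
5 ÷ 3 → quotient 1, remainder 2
3 ÷ 2 → quotient 1, remainder 1
2 ÷ 1 → quotient 2, remainder 0

2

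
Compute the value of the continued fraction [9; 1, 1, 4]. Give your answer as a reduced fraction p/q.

86/9

Build up convergents one term at a time:
a_0 = 9: 9/1
a_1 = 1: 10/1
a_2 = 1: 19/2
a_3 = 4: 86/9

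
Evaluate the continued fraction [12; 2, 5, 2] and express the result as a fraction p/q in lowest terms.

299/24

Start with 2.
5 + 1/(2/1) = 5 + 1/2 = 11/2
2 + 1/(11/2) = 2 + 2/11 = 24/11
12 + 1/(24/11) = 12 + 11/24 = 299/24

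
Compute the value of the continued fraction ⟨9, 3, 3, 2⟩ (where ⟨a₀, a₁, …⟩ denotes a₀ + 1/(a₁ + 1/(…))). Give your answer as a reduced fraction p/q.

214/23

Compute successive convergents:
a_0 = 9: 9/1
a_1 = 3: 28/3
a_2 = 3: 93/10
a_3 = 2: 214/23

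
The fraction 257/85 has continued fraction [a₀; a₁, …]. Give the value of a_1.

42

⌊257/85⌋ = 3, remainder 2
⌊85/2⌋ = 42, remainder 1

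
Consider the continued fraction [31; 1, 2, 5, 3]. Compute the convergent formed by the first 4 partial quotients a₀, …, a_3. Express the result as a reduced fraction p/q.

Use the convergent recurrence hₖ = aₖ·hₖ₋₁ + hₖ₋₂ (and likewise for the denominators kₖ):
a_0 = 31: 31/1
a_1 = 1: 32/1
a_2 = 2: 95/3
a_3 = 5: 507/16

507/16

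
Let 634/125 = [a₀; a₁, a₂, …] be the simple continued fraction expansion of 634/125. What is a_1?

634 ÷ 125 → quotient 5, remainder 9
125 ÷ 9 → quotient 13, remainder 8

13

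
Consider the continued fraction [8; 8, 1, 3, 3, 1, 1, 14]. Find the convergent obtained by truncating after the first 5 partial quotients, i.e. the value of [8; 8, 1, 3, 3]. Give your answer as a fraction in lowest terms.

925/114

Compute successive convergents:
a_0 = 8: 8/1
a_1 = 8: 65/8
a_2 = 1: 73/9
a_3 = 3: 284/35
a_4 = 3: 925/114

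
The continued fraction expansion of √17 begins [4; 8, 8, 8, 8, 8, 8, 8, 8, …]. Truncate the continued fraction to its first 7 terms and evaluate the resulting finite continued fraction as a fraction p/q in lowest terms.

Starting at the tail and folding back:
Start with 8.
8 + 1/(8/1) = 8 + 1/8 = 65/8
8 + 1/(65/8) = 8 + 8/65 = 528/65
8 + 1/(528/65) = 8 + 65/528 = 4289/528
8 + 1/(4289/528) = 8 + 528/4289 = 34840/4289
8 + 1/(34840/4289) = 8 + 4289/34840 = 283009/34840
4 + 1/(283009/34840) = 4 + 34840/283009 = 1166876/283009

1166876/283009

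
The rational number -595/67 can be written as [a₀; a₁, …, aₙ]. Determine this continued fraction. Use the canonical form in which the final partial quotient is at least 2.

-595 ÷ 67 → quotient -9, remainder 8
67 ÷ 8 → quotient 8, remainder 3
8 ÷ 3 → quotient 2, remainder 2
3 ÷ 2 → quotient 1, remainder 1
2 ÷ 1 → quotient 2, remainder 0

[-9; 8, 2, 1, 2]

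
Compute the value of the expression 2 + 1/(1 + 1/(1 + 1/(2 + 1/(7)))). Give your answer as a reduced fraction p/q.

Start with 7.
2 + 1/(7/1) = 2 + 1/7 = 15/7
1 + 1/(15/7) = 1 + 7/15 = 22/15
1 + 1/(22/15) = 1 + 15/22 = 37/22
2 + 1/(37/22) = 2 + 22/37 = 96/37

96/37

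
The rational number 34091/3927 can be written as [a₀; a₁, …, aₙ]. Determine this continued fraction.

34091 = 8·3927 + 2675, so a_0 = 8
3927 = 1·2675 + 1252, so a_1 = 1
2675 = 2·1252 + 171, so a_2 = 2
1252 = 7·171 + 55, so a_3 = 7
171 = 3·55 + 6, so a_4 = 3
55 = 9·6 + 1, so a_5 = 9
6 = 6·1 + 0, so a_6 = 6

[8; 1, 2, 7, 3, 9, 6]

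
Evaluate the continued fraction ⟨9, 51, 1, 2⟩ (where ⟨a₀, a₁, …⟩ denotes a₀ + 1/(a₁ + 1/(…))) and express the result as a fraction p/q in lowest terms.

Work from the innermost term outward:
Start with 2.
1 + 1/(2/1) = 1 + 1/2 = 3/2
51 + 1/(3/2) = 51 + 2/3 = 155/3
9 + 1/(155/3) = 9 + 3/155 = 1398/155

1398/155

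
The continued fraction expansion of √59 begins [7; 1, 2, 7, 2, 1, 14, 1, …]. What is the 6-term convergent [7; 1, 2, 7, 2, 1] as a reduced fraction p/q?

530/69

Starting at the tail and folding back:
Start with 1.
2 + 1/(1/1) = 2 + 1/1 = 3/1
7 + 1/(3/1) = 7 + 1/3 = 22/3
2 + 1/(22/3) = 2 + 3/22 = 47/22
1 + 1/(47/22) = 1 + 22/47 = 69/47
7 + 1/(69/47) = 7 + 47/69 = 530/69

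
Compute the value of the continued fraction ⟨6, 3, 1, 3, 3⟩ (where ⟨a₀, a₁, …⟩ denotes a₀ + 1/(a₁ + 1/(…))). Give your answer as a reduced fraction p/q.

307/49

Build up convergents one term at a time:
a_0 = 6: 6/1
a_1 = 3: 19/3
a_2 = 1: 25/4
a_3 = 3: 94/15
a_4 = 3: 307/49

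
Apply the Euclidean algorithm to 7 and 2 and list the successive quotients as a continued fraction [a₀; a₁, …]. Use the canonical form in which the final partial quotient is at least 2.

[3; 2]

⌊7/2⌋ = 3, remainder 1
⌊2/1⌋ = 2, remainder 0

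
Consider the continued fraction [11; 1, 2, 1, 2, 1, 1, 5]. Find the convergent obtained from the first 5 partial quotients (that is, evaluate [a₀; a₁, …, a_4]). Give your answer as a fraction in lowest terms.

129/11

Start with 2.
1 + 1/(2/1) = 1 + 1/2 = 3/2
2 + 1/(3/2) = 2 + 2/3 = 8/3
1 + 1/(8/3) = 1 + 3/8 = 11/8
11 + 1/(11/8) = 11 + 8/11 = 129/11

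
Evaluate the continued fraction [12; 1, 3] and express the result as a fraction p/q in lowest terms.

Collapse the nested fraction from the inside out:
Start with 3.
1 + 1/(3/1) = 1 + 1/3 = 4/3
12 + 1/(4/3) = 12 + 3/4 = 51/4

51/4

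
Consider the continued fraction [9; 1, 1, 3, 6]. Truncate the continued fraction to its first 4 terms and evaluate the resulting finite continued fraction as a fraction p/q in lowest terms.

67/7

Start with 3.
1 + 1/(3/1) = 1 + 1/3 = 4/3
1 + 1/(4/3) = 1 + 3/4 = 7/4
9 + 1/(7/4) = 9 + 4/7 = 67/7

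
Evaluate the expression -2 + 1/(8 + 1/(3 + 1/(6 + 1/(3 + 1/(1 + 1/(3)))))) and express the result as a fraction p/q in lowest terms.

Work from the innermost term outward:
Start with 3.
1 + 1/(3/1) = 1 + 1/3 = 4/3
3 + 1/(4/3) = 3 + 3/4 = 15/4
6 + 1/(15/4) = 6 + 4/15 = 94/15
3 + 1/(94/15) = 3 + 15/94 = 297/94
8 + 1/(297/94) = 8 + 94/297 = 2470/297
-2 + 1/(2470/297) = -2 + 297/2470 = -4643/2470

-4643/2470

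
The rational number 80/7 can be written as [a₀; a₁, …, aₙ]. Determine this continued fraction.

80 = 11·7 + 3, so a_0 = 11
7 = 2·3 + 1, so a_1 = 2
3 = 3·1 + 0, so a_2 = 3

[11; 2, 3]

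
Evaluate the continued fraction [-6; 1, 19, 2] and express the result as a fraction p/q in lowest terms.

Work from the innermost term outward:
Start with 2.
19 + 1/(2/1) = 19 + 1/2 = 39/2
1 + 1/(39/2) = 1 + 2/39 = 41/39
-6 + 1/(41/39) = -6 + 39/41 = -207/41

-207/41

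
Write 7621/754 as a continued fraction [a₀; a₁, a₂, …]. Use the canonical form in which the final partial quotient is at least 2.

7621 = 10·754 + 81, so a_0 = 10
754 = 9·81 + 25, so a_1 = 9
81 = 3·25 + 6, so a_2 = 3
25 = 4·6 + 1, so a_3 = 4
6 = 6·1 + 0, so a_4 = 6

[10; 9, 3, 4, 6]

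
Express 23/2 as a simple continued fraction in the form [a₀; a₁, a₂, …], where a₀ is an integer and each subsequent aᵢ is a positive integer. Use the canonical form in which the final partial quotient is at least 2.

[11; 2]

23 ÷ 2 → quotient 11, remainder 1
2 ÷ 1 → quotient 2, remainder 0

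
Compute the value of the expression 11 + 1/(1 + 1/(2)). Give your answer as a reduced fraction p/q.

Collapse the nested fraction from the inside out:
Start with 2.
1 + 1/(2/1) = 1 + 1/2 = 3/2
11 + 1/(3/2) = 11 + 2/3 = 35/3

35/3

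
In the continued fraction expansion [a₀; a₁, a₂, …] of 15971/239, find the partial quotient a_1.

1

15971 ÷ 239 → quotient 66, remainder 197
239 ÷ 197 → quotient 1, remainder 42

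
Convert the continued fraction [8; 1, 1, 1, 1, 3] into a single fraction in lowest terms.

155/18

Start with 3.
1 + 1/(3/1) = 1 + 1/3 = 4/3
1 + 1/(4/3) = 1 + 3/4 = 7/4
1 + 1/(7/4) = 1 + 4/7 = 11/7
1 + 1/(11/7) = 1 + 7/11 = 18/11
8 + 1/(18/11) = 8 + 11/18 = 155/18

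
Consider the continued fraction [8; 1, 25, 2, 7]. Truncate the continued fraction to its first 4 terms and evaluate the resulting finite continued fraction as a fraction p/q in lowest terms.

475/53

Starting at the tail and folding back:
Start with 2.
25 + 1/(2/1) = 25 + 1/2 = 51/2
1 + 1/(51/2) = 1 + 2/51 = 53/51
8 + 1/(53/51) = 8 + 51/53 = 475/53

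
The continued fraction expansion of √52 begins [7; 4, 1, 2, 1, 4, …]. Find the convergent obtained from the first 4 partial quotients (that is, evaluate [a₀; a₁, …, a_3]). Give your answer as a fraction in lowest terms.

101/14

Start with 2.
1 + 1/(2/1) = 1 + 1/2 = 3/2
4 + 1/(3/2) = 4 + 2/3 = 14/3
7 + 1/(14/3) = 7 + 3/14 = 101/14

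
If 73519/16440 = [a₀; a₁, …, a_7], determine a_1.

73519 ÷ 16440 → quotient 4, remainder 7759
16440 ÷ 7759 → quotient 2, remainder 922

2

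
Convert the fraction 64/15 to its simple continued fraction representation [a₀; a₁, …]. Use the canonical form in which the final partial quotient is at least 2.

Run the Euclidean algorithm, recording each quotient:
64 = 4·15 + 4, so a_0 = 4
15 = 3·4 + 3, so a_1 = 3
4 = 1·3 + 1, so a_2 = 1
3 = 3·1 + 0, so a_3 = 3

[4; 3, 1, 3]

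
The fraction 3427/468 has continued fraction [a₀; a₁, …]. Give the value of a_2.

3427 = 7·468 + 151, so a_0 = 7
468 = 3·151 + 15, so a_1 = 3
151 = 10·15 + 1, so a_2 = 10

10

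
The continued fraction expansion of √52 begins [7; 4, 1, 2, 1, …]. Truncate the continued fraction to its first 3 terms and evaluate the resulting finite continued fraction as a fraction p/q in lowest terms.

Work from the innermost term outward:
Start with 1.
4 + 1/(1/1) = 4 + 1/1 = 5/1
7 + 1/(5/1) = 7 + 1/5 = 36/5

36/5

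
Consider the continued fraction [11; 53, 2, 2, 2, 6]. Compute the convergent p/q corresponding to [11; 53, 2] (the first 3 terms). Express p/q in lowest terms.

Use the convergent recurrence hₖ = aₖ·hₖ₋₁ + hₖ₋₂ (and likewise for the denominators kₖ):
a_0 = 11: 11/1
a_1 = 53: 584/53
a_2 = 2: 1179/107

1179/107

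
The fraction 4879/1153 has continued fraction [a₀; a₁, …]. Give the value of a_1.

⌊4879/1153⌋ = 4, remainder 267
⌊1153/267⌋ = 4, remainder 85

4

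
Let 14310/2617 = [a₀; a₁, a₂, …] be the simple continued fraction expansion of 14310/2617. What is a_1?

2

Run the Euclidean algorithm, recording each quotient:
⌊14310/2617⌋ = 5, remainder 1225
⌊2617/1225⌋ = 2, remainder 167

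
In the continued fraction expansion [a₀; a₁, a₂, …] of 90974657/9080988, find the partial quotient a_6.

41

⌊90974657/9080988⌋ = 10, remainder 164777
⌊9080988/164777⌋ = 55, remainder 18253
⌊164777/18253⌋ = 9, remainder 500
⌊18253/500⌋ = 36, remainder 253
⌊500/253⌋ = 1, remainder 247
⌊253/247⌋ = 1, remainder 6
⌊247/6⌋ = 41, remainder 1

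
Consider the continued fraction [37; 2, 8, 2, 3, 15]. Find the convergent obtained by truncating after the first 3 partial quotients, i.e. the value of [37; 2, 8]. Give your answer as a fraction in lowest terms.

Start with 8.
2 + 1/(8/1) = 2 + 1/8 = 17/8
37 + 1/(17/8) = 37 + 8/17 = 637/17

637/17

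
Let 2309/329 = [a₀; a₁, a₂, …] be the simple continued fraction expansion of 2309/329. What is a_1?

54

2309 = 7·329 + 6, so a_0 = 7
329 = 54·6 + 5, so a_1 = 54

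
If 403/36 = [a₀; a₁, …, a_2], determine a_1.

403 ÷ 36 → quotient 11, remainder 7
36 ÷ 7 → quotient 5, remainder 1

5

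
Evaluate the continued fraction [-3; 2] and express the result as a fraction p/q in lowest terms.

Compute successive convergents:
a_0 = -3: -3/1
a_1 = 2: -5/2

-5/2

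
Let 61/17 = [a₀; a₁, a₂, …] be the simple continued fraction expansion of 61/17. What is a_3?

2

61 = 3·17 + 10, so a_0 = 3
17 = 1·10 + 7, so a_1 = 1
10 = 1·7 + 3, so a_2 = 1
7 = 2·3 + 1, so a_3 = 2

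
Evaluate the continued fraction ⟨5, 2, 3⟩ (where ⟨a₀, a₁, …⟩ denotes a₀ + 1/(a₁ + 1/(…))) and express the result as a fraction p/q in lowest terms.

Start with 3.
2 + 1/(3/1) = 2 + 1/3 = 7/3
5 + 1/(7/3) = 5 + 3/7 = 38/7

38/7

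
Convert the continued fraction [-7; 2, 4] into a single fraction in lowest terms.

Start with 4.
2 + 1/(4/1) = 2 + 1/4 = 9/4
-7 + 1/(9/4) = -7 + 4/9 = -59/9

-59/9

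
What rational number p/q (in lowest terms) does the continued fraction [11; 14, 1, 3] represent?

653/59

a_0 = 11: 11/1
a_1 = 14: 155/14
a_2 = 1: 166/15
a_3 = 3: 653/59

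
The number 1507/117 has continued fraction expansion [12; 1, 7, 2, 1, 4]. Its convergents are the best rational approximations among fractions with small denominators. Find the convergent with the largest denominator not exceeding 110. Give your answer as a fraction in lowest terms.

List convergents until the denominator exceeds the bound:
a_0 = 12: 12/1  (≤ bound)
a_1 = 1: 13/1  (≤ bound)
a_2 = 7: 103/8  (≤ bound)
a_3 = 2: 219/17  (≤ bound)
a_4 = 1: 322/25  (≤ bound)
a_5 = 4: 1507/117  (> 110, stop)

322/25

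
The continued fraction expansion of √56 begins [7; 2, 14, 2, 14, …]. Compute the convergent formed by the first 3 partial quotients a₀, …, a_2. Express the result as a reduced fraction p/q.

217/29

Build up convergents one term at a time:
a_0 = 7: 7/1
a_1 = 2: 15/2
a_2 = 14: 217/29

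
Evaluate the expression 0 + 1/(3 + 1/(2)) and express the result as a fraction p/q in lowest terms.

2/7

Compute successive convergents:
a_0 = 0: 0/1
a_1 = 3: 1/3
a_2 = 2: 2/7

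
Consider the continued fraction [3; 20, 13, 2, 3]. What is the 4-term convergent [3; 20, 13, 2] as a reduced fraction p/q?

Build up convergents one term at a time:
a_0 = 3: 3/1
a_1 = 20: 61/20
a_2 = 13: 796/261
a_3 = 2: 1653/542

1653/542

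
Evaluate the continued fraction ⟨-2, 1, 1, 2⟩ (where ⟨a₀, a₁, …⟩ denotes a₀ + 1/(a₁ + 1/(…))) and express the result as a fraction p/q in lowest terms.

a_0 = -2: -2/1
a_1 = 1: -1/1
a_2 = 1: -3/2
a_3 = 2: -7/5

-7/5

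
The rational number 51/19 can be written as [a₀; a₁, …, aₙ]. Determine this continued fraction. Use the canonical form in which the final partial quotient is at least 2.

⌊51/19⌋ = 2, remainder 13
⌊19/13⌋ = 1, remainder 6
⌊13/6⌋ = 2, remainder 1
⌊6/1⌋ = 6, remainder 0

[2; 1, 2, 6]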